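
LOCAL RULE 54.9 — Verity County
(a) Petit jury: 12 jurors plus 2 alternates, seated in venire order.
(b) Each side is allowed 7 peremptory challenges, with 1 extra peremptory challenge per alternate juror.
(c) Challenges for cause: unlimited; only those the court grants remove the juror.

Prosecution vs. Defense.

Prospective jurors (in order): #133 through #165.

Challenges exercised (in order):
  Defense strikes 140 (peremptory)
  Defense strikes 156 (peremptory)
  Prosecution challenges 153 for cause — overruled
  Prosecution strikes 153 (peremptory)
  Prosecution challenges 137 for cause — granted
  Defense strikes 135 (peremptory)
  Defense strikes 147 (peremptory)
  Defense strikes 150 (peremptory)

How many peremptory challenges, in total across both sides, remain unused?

12

Prosecution allotment: 7 base + 1 × 2 alternates = 9. Defense allotment: 7 base + 1 × 2 alternates = 9.
Prosecution peremptories used: #153 — 1 (for-cause on #153, #137 don't count).
Defense peremptories used: #140, #156, #135, #147, #150 — 5.
Remaining: (9 − 1) + (9 − 5) = 12.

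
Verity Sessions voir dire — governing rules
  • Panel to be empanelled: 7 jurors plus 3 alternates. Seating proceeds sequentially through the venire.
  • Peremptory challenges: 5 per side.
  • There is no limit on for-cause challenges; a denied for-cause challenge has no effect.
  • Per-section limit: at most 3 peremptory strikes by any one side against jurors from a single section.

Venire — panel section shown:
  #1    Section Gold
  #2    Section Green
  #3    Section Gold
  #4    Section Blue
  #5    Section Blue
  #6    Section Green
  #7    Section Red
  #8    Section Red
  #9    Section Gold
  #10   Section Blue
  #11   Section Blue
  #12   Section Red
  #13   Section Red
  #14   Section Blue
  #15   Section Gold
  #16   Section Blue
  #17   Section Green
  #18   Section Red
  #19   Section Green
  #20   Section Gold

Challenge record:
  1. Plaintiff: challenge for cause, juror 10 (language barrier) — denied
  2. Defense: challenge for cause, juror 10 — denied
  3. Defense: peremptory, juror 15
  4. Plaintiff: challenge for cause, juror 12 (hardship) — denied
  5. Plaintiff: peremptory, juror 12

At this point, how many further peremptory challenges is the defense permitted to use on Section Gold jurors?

Defense peremptories so far: #15 — 1 of 5 used, 4 left overall.
Against Section Gold: #15 — 1 used; per-section cap 3 leaves 2.
Binding limit: min(4, 2) = 2.

2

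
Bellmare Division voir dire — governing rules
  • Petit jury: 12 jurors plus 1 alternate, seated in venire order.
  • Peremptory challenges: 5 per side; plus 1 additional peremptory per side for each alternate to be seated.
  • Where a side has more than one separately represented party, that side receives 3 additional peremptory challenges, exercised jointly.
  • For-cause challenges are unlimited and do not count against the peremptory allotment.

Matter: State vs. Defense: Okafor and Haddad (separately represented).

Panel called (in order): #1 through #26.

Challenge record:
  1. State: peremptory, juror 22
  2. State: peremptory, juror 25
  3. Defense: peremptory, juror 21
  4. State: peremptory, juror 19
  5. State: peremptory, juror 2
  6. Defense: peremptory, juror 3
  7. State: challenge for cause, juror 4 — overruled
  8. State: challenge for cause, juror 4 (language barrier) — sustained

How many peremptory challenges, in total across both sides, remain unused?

State allotment: 5 base + 1 × 1 alternate = 6. Defense allotment: 5 base + 1 × 1 alternate + 3 multi-party = 9.
State peremptories used: #22, #25, #19, #2 — 4 (for-cause on #4, #4 don't count).
Defense peremptories used: #21, #3 — 2.
Remaining: (6 − 4) + (9 − 2) = 9.

9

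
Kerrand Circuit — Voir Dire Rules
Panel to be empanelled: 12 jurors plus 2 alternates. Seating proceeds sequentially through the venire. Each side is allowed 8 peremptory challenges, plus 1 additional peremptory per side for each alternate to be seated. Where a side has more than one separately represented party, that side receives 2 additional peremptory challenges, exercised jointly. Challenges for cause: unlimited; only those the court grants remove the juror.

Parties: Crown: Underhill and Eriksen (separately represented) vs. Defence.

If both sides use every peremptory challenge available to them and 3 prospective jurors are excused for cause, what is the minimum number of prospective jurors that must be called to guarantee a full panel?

Seats to fill: 12 + 2 alternates = 14.
Peremptories — Crown: 8 + 1×2 + 2 = 12; Defence: 8 + 1×2 = 10; total 22.
For-cause removals: 3.
Minimum venire: 14 + 22 + 3 = 39.

39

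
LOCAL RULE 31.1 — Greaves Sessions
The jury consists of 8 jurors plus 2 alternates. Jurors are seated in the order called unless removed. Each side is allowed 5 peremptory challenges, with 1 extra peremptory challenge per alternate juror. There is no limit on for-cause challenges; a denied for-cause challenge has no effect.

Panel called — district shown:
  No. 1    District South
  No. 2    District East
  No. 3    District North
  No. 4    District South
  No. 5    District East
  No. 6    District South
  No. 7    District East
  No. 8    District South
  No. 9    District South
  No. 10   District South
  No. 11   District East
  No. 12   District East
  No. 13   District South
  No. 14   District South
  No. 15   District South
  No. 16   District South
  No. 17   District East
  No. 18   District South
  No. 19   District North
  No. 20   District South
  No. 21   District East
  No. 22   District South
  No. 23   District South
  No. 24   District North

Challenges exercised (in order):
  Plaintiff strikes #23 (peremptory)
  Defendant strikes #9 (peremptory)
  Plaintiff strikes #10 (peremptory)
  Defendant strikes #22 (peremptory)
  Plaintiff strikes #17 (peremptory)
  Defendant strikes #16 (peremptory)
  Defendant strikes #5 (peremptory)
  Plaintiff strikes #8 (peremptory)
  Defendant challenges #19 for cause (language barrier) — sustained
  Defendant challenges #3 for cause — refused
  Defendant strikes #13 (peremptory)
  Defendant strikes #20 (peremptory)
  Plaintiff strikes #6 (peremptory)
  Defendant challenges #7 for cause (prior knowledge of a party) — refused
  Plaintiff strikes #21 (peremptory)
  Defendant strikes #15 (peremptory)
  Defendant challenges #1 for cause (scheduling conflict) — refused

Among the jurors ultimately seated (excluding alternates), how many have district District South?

3

Removed: #5, #6, #8, #9, #10, #13, #15, #16, #17, #19, #20, #21, #22, #23.
Seated jurors 1–8: #1, #2, #3, #4, #7, #11, #12, #14 (alternates #18, #24 not counted).
Of those, in District South: #1, #4, #14 → 3.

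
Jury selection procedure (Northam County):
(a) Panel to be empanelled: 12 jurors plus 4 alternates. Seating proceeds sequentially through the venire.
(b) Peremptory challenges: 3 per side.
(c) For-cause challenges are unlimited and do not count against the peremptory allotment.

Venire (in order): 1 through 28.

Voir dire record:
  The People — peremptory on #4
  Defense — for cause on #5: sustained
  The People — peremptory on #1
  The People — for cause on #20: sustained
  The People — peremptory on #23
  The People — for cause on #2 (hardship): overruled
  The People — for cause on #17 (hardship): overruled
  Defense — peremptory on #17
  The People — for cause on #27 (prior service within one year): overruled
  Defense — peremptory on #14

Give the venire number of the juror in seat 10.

Removed: #1, #4, #5, #14, #17, #20, #23. (#2, #27 stay — for-cause denied.)
Seating in order: seats 1–12 → #2, #3, #6, #7, #8, #9, #10, #11, #12, #13, #15, #16; alternates → #18, #19, #21, #22.
So seat 10 is #13.

13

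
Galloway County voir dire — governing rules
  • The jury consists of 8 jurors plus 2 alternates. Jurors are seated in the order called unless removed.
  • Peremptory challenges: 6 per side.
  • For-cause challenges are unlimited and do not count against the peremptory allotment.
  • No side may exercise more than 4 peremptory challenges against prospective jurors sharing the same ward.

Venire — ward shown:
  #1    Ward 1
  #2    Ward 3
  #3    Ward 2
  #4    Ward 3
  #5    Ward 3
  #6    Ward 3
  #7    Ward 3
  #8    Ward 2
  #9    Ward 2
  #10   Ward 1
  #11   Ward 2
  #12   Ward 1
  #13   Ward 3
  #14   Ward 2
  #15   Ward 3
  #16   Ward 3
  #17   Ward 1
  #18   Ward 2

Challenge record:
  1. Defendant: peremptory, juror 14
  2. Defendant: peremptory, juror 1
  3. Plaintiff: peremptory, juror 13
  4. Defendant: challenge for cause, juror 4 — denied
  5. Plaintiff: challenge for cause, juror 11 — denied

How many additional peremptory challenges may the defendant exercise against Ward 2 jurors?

3

Defendant peremptories so far: #14, #1 — 2 of 6 used, 4 left overall.
Against Ward 2: #14 — 1 used; per-ward cap 4 leaves 3.
Binding limit: min(4, 3) = 3.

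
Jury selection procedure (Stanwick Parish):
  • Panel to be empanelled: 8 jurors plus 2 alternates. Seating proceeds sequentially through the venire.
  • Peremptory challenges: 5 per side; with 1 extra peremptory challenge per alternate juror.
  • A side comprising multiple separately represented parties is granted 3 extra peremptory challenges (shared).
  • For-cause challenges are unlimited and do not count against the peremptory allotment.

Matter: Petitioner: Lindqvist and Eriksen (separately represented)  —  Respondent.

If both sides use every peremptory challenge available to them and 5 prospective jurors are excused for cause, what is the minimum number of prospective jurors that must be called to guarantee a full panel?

32

Seats to fill: 8 + 2 alternates = 10.
Peremptories — Petitioner: 5 + 1×2 + 3 = 10; Respondent: 5 + 1×2 = 7; total 17.
For-cause removals: 5.
Minimum venire: 10 + 17 + 5 = 32.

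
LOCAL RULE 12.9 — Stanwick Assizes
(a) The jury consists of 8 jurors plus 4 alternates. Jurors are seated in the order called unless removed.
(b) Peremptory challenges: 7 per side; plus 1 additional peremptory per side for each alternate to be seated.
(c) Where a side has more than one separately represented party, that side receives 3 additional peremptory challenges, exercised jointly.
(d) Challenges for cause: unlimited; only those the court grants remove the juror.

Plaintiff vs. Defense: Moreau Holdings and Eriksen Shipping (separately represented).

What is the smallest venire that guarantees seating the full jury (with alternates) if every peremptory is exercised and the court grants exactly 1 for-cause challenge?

38

Seats to fill: 8 + 4 alternates = 12.
Peremptories — Plaintiff: 7 + 1×4 = 11; Defense: 7 + 1×4 + 3 = 14; total 25.
For-cause removals: 1.
Minimum venire: 12 + 25 + 1 = 38.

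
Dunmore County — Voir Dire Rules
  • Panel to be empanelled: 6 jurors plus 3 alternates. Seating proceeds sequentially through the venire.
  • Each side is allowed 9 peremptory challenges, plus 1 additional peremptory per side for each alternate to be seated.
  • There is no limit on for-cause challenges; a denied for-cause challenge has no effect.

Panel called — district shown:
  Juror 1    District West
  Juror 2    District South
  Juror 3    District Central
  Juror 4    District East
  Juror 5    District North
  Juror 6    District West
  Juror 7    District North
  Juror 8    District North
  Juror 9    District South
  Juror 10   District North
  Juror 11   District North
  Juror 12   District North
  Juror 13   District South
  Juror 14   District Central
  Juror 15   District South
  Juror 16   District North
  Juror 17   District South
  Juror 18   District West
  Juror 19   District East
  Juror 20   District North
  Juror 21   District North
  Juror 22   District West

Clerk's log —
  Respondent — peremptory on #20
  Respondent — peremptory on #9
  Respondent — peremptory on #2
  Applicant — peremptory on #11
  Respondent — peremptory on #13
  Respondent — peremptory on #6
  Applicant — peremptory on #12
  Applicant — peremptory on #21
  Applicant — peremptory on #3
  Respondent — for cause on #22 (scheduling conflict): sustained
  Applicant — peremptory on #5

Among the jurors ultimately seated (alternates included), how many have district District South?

2

Removed: #2, #3, #5, #6, #9, #11, #12, #13, #20, #21, #22.
Seated (9 incl. alternates): #1, #4, #7, #8, #10, #14, #15, #16, #17.
Of those, in District South: #15, #17 → 2.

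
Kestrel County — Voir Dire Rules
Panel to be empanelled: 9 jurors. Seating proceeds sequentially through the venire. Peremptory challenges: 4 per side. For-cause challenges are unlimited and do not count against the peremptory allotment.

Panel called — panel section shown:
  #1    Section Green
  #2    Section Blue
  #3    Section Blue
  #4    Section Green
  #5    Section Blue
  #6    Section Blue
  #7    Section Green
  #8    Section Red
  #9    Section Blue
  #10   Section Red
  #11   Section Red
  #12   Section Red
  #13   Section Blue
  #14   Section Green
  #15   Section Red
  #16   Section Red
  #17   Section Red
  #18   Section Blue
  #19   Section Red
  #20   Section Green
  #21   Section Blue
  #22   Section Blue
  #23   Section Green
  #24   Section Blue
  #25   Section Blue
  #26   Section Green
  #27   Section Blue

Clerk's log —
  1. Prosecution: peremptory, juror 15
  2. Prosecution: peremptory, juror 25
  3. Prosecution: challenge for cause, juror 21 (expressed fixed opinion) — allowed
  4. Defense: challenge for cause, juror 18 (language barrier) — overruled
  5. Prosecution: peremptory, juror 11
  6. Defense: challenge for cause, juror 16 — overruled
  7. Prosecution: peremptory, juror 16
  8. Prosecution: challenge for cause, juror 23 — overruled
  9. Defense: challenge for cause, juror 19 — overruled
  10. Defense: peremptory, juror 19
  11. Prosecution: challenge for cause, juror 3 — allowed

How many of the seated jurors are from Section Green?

3

Removed: #3, #11, #15, #16, #19, #21, #25.
Seated jurors 1–9: #1, #2, #4, #5, #6, #7, #8, #9, #10.
Of those, in Section Green: #1, #4, #7 → 3.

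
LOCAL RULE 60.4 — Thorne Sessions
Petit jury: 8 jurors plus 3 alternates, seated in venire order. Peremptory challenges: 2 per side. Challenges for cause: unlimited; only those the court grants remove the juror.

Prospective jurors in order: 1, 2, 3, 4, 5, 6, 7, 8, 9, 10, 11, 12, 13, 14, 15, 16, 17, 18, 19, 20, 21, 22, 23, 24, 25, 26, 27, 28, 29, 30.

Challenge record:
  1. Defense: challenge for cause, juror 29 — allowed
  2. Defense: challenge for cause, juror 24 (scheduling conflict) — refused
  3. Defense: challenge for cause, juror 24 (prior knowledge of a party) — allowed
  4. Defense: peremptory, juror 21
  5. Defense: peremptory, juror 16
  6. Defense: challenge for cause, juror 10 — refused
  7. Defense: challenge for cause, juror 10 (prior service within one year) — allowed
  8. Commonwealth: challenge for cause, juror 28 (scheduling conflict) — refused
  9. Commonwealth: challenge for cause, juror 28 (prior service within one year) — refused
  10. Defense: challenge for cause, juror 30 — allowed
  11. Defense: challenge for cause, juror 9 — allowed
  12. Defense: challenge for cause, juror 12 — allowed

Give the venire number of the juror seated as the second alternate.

Removed: #9, #10, #12, #16, #21, #24, #29, #30. (#28 stays — for-cause denied.)
Seating in order: seats 1–8 → #1, #2, #3, #4, #5, #6, #7, #8; alternates → #11, #13, #14.
So alternate 2 is #13.

13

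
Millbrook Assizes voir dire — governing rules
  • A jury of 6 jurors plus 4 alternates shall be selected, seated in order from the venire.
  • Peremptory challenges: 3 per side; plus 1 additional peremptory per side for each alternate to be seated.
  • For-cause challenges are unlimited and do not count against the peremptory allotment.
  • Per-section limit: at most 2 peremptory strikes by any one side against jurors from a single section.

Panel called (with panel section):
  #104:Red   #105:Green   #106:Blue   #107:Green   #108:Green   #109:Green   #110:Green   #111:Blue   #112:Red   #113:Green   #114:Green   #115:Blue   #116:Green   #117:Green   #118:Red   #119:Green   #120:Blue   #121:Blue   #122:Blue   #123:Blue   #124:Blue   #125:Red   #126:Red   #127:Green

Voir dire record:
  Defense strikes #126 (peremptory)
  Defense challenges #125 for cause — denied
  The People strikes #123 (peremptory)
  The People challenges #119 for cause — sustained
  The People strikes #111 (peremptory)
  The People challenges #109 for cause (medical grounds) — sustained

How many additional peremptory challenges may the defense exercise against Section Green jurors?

2

Defense peremptories so far: #126 — 1 of 7 used, 6 left overall.
Against Section Green: none yet — per-section cap 2 leaves 2.
Binding limit: min(6, 2) = 2.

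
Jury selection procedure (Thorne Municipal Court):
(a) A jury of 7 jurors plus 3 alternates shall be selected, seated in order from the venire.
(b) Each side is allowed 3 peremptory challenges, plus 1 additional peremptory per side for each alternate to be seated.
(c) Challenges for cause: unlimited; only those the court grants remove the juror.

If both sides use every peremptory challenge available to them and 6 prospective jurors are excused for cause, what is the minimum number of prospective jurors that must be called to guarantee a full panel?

Seats to fill: 7 + 3 alternates = 10.
Peremptories: 3 + 1×3 = 6 per side × 2 sides = 12.
For-cause removals: 6.
Minimum venire: 10 + 12 + 6 = 28.

28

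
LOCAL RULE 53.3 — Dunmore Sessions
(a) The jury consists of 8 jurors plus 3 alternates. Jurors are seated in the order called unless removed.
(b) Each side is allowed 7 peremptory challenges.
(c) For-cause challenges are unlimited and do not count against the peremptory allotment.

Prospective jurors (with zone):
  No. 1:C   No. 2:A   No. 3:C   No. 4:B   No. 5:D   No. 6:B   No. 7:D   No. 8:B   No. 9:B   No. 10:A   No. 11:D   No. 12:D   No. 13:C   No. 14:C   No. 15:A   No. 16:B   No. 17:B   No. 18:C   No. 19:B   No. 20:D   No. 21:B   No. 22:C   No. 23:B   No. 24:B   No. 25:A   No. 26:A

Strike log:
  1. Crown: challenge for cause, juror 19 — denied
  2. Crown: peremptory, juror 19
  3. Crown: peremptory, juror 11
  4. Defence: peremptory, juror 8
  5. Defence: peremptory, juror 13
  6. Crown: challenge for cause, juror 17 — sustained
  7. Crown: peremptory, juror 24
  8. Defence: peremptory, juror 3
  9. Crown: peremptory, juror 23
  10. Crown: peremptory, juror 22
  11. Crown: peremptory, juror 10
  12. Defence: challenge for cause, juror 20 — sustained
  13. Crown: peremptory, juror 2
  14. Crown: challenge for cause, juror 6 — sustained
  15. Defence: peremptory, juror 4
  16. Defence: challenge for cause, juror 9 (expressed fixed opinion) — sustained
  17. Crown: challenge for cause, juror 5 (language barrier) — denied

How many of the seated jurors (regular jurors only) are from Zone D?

3

Removed: #2, #3, #4, #6, #8, #9, #10, #11, #13, #17, #19, #20, #22, #23, #24.
Seated jurors 1–8: #1, #5, #7, #12, #14, #15, #16, #18 (alternates #21, #25, #26 not counted).
Of those, in Zone D: #5, #7, #12 → 3.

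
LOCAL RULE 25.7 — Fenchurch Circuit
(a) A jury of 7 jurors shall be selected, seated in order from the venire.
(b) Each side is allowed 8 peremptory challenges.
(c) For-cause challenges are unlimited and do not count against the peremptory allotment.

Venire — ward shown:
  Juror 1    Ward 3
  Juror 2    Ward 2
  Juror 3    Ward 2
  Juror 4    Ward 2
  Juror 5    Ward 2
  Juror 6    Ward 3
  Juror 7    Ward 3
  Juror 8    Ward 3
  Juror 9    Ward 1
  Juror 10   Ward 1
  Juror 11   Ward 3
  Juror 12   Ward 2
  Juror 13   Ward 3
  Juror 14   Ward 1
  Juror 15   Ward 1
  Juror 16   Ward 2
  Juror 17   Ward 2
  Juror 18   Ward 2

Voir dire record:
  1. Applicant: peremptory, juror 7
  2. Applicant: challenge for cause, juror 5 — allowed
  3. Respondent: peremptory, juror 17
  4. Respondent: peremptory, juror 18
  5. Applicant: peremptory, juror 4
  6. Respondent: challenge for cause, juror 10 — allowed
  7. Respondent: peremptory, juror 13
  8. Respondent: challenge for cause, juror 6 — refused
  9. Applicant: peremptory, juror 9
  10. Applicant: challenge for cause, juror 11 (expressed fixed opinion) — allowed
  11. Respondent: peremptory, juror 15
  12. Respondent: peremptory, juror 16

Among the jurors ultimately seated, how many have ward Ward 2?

Removed: #4, #5, #7, #9, #10, #11, #13, #15, #16, #17, #18.
Seated jurors 1–7: #1, #2, #3, #6, #8, #12, #14.
Of those, in Ward 2: #2, #3, #12 → 3.

3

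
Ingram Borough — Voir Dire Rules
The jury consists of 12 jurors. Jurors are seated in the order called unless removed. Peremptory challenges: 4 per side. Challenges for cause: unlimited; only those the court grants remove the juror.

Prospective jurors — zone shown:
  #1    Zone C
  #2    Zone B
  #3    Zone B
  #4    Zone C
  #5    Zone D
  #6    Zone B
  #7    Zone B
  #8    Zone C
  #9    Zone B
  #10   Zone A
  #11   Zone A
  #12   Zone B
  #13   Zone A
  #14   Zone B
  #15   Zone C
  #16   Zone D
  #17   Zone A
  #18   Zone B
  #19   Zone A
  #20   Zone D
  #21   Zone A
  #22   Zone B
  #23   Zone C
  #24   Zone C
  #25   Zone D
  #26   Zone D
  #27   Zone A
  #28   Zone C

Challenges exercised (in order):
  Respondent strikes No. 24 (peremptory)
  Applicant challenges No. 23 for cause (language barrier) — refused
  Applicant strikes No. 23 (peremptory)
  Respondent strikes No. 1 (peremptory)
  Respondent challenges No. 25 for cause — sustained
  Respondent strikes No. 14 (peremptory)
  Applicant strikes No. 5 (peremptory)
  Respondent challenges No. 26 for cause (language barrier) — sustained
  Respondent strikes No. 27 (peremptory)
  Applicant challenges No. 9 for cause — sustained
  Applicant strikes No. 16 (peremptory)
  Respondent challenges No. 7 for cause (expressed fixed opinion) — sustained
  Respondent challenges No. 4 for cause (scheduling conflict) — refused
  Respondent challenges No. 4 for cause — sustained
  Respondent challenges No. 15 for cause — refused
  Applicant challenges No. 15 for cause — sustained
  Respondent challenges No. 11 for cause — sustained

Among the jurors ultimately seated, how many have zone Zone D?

1

Removed: #1, #4, #5, #7, #9, #11, #14, #15, #16, #23, #24, #25, #26, #27.
Seated jurors 1–12: #2, #3, #6, #8, #10, #12, #13, #17, #18, #19, #20, #21.
Of those, in Zone D: #20 → 1.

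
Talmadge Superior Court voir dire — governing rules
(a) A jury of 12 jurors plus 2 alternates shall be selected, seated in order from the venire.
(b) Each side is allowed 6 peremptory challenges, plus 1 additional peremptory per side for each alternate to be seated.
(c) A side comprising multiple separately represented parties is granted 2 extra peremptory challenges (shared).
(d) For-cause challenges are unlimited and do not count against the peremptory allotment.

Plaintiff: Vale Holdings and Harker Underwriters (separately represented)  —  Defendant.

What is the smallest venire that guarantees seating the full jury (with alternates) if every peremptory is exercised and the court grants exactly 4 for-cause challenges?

Seats to fill: 12 + 2 alternates = 14.
Peremptories — Plaintiff: 6 + 1×2 + 2 = 10; Defendant: 6 + 1×2 = 8; total 18.
For-cause removals: 4.
Minimum venire: 14 + 18 + 4 = 36.

36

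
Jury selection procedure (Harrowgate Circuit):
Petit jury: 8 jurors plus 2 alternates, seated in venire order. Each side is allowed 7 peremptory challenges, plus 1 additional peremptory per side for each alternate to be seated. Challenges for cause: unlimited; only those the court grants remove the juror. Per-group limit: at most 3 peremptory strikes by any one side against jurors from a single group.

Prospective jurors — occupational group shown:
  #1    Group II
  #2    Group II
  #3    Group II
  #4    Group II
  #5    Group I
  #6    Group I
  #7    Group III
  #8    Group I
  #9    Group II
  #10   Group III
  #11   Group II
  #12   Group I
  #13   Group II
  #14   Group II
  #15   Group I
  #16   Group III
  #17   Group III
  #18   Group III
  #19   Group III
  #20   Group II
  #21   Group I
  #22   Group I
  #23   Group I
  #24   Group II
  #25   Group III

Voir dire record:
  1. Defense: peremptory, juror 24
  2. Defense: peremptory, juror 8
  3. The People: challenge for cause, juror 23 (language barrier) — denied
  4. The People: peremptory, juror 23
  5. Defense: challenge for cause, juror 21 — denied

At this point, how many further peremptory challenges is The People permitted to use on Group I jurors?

The People peremptories so far: #23 — 1 of 9 used, 8 left overall.
Against Group I: #23 — 1 used; per-group cap 3 leaves 2.
Binding limit: min(8, 2) = 2.

2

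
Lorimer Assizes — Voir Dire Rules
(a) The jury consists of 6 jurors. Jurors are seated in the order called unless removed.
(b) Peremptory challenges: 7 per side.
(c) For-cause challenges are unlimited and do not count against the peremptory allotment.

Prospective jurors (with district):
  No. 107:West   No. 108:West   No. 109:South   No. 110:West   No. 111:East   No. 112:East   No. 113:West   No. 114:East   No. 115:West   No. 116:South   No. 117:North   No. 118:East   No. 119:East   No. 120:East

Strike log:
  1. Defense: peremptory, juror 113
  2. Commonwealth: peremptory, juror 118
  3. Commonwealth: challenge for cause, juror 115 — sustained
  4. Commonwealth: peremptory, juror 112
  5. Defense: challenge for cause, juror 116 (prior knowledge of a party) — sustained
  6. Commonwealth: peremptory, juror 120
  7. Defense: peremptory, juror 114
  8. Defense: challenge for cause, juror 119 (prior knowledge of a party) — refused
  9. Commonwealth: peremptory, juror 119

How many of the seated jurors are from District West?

3

Removed: #112, #113, #114, #115, #116, #118, #119, #120.
Seated jurors 1–6: #107, #108, #109, #110, #111, #117.
Of those, in District West: #107, #108, #110 → 3.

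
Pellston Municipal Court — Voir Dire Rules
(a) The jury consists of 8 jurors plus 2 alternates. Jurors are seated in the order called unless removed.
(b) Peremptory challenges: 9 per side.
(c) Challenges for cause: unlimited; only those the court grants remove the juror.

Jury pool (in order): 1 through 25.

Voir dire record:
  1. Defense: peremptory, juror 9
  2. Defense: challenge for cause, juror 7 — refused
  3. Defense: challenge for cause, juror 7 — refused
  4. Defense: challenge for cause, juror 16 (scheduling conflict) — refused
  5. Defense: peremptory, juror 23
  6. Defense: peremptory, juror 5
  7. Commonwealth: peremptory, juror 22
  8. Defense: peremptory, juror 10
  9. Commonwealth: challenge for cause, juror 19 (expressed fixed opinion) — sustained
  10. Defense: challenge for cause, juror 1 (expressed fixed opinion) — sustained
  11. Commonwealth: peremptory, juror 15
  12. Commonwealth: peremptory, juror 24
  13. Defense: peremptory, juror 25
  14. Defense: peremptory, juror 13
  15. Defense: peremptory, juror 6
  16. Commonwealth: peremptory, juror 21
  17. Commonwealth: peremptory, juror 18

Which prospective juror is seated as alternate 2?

Removed: #1, #5, #6, #9, #10, #13, #15, #18, #19, #21, #22, #23, #24, #25. (#7, #16 stay — for-cause denied.)
Seating in order: seats 1–8 → #2, #3, #4, #7, #8, #11, #12, #14; alternates → #16, #17.
So alternate 2 is #17.

17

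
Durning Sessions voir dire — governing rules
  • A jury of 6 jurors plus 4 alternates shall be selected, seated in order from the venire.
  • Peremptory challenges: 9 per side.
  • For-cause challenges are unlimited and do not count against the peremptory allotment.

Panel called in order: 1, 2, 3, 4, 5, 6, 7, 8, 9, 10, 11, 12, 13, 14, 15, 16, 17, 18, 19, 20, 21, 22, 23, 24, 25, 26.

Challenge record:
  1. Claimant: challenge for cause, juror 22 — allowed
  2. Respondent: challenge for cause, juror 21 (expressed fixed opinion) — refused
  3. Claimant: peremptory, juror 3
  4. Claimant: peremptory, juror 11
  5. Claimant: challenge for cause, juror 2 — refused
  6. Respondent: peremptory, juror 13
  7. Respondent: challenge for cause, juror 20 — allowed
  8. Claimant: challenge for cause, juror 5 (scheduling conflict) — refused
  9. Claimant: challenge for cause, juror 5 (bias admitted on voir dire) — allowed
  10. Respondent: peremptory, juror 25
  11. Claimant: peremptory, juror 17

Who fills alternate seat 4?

Removed: #3, #5, #11, #13, #17, #20, #22, #25. (#2, #21 stay — for-cause denied.)
Seating in order: seats 1–6 → #1, #2, #4, #6, #7, #8; alternates → #9, #10, #12, #14.
So alternate 4 is #14.

14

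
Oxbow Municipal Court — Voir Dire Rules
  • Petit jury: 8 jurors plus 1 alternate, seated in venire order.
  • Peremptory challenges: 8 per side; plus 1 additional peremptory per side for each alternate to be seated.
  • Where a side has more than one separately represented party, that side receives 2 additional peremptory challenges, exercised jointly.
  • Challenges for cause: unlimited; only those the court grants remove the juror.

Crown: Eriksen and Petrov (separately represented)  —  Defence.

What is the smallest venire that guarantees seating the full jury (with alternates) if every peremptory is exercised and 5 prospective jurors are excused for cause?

Seats to fill: 8 + 1 alternates = 9.
Peremptories — Crown: 8 + 1×1 + 2 = 11; Defence: 8 + 1×1 = 9; total 20.
For-cause removals: 5.
Minimum venire: 9 + 20 + 5 = 34.

34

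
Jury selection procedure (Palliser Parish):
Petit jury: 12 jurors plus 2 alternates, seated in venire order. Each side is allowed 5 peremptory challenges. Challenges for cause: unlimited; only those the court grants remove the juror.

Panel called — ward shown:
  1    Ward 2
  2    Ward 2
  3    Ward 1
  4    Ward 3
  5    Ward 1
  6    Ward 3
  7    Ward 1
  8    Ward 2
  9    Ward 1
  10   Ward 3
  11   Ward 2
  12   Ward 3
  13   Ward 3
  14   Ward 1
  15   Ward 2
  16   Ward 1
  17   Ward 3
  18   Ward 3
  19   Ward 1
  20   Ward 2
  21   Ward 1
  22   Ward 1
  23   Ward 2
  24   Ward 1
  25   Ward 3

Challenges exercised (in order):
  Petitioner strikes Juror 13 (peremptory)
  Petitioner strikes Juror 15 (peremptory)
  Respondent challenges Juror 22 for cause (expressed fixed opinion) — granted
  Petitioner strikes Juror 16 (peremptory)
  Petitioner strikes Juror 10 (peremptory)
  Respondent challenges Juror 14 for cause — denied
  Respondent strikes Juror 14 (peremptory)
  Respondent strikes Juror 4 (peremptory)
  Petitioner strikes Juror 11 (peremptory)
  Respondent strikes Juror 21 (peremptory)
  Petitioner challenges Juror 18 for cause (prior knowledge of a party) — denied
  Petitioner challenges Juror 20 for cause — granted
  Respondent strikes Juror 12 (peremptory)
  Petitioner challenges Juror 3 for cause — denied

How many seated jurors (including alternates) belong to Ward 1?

6

Removed: #4, #10, #11, #12, #13, #14, #15, #16, #20, #21, #22.
Seated (14 incl. alternates): #1, #2, #3, #5, #6, #7, #8, #9, #17, #18, #19, #23, #24, #25.
Of those, in Ward 1: #3, #5, #7, #9, #19, #24 → 6.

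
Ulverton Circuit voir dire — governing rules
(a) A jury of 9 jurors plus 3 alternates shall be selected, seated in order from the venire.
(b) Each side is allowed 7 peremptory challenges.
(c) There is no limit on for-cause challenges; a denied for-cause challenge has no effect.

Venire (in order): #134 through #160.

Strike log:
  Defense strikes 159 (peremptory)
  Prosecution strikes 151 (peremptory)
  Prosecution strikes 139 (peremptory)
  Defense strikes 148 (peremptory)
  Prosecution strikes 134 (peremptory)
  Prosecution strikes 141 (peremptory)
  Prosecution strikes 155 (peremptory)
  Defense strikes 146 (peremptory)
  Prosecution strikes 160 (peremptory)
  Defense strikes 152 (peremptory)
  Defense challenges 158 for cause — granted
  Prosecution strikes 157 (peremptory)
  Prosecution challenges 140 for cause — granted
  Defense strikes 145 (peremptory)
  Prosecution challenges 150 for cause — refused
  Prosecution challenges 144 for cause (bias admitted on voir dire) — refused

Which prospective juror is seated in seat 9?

149

Removed: #134, #139, #140, #141, #145, #146, #148, #151, #152, #155, #157, #158, #159, #160. (#144, #150 stay — for-cause denied.)
Seating in order: seats 1–9 → #135, #136, #137, #138, #142, #143, #144, #147, #149; alternates → #150, #153, #154.
So seat 9 is #149.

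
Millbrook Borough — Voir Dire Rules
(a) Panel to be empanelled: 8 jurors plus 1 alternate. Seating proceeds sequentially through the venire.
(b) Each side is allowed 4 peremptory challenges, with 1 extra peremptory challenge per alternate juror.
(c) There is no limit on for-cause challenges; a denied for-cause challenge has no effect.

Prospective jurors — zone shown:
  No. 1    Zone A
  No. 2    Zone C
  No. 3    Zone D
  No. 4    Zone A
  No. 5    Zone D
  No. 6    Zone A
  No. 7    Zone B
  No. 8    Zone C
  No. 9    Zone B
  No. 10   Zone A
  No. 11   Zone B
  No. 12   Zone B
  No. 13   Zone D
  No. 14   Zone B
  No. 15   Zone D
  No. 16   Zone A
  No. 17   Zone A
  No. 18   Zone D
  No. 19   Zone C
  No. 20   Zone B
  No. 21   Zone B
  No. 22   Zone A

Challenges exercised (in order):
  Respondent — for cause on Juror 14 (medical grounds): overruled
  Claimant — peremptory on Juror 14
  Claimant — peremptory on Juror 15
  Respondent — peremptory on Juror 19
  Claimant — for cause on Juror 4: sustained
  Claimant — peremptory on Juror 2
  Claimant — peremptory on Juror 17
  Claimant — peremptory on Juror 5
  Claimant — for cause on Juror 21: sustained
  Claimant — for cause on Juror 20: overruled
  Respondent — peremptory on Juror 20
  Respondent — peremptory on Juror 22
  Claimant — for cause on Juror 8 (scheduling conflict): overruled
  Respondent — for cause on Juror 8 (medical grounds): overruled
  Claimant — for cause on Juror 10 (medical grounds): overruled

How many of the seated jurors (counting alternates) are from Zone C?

1

Removed: #2, #4, #5, #14, #15, #17, #19, #20, #21, #22.
Seated (9 incl. alternates): #1, #3, #6, #7, #8, #9, #10, #11, #12.
Of those, in Zone C: #8 → 1.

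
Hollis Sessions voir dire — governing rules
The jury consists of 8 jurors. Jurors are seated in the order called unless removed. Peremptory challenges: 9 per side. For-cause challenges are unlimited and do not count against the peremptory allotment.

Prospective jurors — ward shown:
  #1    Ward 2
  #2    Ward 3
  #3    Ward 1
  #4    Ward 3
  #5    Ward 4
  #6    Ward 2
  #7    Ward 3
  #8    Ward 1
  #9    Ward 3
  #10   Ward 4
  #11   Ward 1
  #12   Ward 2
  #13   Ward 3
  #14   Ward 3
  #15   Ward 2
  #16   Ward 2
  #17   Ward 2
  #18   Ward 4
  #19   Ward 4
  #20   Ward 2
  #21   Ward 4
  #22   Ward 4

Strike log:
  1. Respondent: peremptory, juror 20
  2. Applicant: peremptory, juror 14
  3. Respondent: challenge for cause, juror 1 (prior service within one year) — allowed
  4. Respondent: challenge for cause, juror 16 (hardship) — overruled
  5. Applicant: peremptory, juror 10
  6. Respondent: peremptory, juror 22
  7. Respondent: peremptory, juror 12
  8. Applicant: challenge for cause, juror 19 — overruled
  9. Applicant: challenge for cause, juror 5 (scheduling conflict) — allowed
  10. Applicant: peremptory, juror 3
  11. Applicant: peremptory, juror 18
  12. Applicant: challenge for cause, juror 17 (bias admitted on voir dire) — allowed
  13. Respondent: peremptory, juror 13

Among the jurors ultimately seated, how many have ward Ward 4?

0

Removed: #1, #3, #5, #10, #12, #13, #14, #17, #18, #20, #22.
Seated jurors 1–8: #2, #4, #6, #7, #8, #9, #11, #15.
None of those are in Ward 4 → 0.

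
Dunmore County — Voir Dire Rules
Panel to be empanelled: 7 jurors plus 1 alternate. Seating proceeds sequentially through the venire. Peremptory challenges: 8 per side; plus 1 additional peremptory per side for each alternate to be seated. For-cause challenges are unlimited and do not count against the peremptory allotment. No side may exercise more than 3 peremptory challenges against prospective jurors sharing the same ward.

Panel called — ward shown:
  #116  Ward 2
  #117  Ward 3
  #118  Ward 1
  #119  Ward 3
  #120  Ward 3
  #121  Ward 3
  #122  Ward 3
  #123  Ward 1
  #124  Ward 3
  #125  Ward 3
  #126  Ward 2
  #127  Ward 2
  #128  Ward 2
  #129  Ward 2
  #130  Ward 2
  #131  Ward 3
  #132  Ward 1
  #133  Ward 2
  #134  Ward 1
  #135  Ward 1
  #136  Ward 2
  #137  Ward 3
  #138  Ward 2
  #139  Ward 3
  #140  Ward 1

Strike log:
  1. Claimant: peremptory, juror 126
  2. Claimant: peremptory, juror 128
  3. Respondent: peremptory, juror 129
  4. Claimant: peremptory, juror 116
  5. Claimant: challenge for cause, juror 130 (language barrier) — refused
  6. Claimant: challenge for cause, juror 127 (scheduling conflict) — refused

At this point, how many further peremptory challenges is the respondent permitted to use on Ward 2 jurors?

2

Respondent peremptories so far: #129 — 1 of 9 used, 8 left overall.
Against Ward 2: #129 — 1 used; per-ward cap 3 leaves 2.
Binding limit: min(8, 2) = 2.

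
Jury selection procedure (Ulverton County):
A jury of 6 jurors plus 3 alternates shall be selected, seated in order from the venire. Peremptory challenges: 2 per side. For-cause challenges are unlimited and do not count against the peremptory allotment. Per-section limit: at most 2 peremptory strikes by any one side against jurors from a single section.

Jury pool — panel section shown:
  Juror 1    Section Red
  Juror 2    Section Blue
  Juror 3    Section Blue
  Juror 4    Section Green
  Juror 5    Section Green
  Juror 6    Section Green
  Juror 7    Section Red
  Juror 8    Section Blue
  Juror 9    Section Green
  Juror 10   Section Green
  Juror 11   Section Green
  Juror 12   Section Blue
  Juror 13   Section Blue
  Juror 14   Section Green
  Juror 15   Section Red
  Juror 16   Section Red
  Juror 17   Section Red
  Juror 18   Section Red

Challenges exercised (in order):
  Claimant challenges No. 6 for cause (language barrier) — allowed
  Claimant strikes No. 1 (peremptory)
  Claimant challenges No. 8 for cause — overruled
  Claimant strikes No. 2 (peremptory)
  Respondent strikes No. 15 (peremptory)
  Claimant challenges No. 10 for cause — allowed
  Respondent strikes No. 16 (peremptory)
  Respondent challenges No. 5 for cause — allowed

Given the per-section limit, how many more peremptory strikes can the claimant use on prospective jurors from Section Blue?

Claimant peremptories so far: #1, #2 — 2 of 2 used, 0 left overall.
Against Section Blue: #2 — 1 used; per-section cap 2 leaves 1.
Binding limit: min(0, 1) = 0.

0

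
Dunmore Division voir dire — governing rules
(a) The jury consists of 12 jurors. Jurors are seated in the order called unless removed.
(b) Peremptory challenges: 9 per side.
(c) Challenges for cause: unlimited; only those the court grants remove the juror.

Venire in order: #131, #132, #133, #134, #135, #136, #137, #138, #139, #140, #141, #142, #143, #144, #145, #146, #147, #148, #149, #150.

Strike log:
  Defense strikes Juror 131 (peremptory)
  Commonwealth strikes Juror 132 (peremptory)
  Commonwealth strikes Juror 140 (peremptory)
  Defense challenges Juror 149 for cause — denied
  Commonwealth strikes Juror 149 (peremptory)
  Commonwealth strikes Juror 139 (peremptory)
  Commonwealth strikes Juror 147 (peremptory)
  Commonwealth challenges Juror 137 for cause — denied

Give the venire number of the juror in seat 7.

Removed: #131, #132, #139, #140, #147, #149. (#137 stays — for-cause denied.)
Seating in order: seats 1–12 → #133, #134, #135, #136, #137, #138, #141, #142, #143, #144, #145, #146.
So seat 7 is #141.

141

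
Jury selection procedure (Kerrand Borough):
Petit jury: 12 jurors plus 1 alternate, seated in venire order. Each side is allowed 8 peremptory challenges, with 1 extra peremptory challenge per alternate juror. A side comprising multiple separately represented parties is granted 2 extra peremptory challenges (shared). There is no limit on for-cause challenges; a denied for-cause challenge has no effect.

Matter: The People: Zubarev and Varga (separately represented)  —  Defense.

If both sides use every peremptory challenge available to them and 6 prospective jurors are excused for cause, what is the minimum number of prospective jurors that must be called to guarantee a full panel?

39

Seats to fill: 12 + 1 alternates = 13.
Peremptories — The People: 8 + 1×1 + 2 = 11; Defense: 8 + 1×1 = 9; total 20.
For-cause removals: 6.
Minimum venire: 13 + 20 + 6 = 39.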